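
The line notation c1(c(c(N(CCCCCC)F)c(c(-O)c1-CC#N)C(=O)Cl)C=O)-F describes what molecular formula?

C16H17ClF2N2O3

Heavy atoms from the SMILES: 16 C, 1 Cl, 2 F, 2 N, 3 O.
Implicit hydrogens by atom environment:
  6 × C: 2 H each → 12
  6 × C (aromatic): no H
  2 × C: no H
  2 × F: no H
  2 × N: no H
  2 × O: no H
  1 × C: 3 H
  1 × C: 1 H
  1 × Cl: no H
  1 × O: 1 H
  Total hydrogens = 17.
Molecular formula: C16H17ClF2N2O3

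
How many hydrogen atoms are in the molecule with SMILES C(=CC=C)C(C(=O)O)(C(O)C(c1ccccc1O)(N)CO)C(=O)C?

Hydrogens are implicit in SMILES; fill each atom to its normal valence:
  4 × C: 1 H each → 4
  4 × C (aromatic): 1 H each → 4
  4 × C: no H
  4 × O: 1 H each → 4
  2 × C: 2 H each → 4
  2 × C (aromatic): no H
  2 × O: no H
  1 × C: 3 H
  1 × N: 2 H
  Total hydrogens = 21.

21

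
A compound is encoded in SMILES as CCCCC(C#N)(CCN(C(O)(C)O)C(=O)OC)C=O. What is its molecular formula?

C13H22N2O5

Heavy atoms from the SMILES: 13 C, 2 N, 5 O.
Implicit hydrogens by atom environment:
  5 × C: 2 H each → 10
  4 × C: no H
  3 × C: 3 H each → 9
  3 × O: no H
  2 × N: no H
  2 × O: 1 H each → 2
  1 × C: 1 H
  Total hydrogens = 22.
Molecular formula: C13H22N2O5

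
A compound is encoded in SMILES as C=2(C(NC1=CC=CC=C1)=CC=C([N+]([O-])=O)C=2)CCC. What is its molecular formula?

Heavy atoms from the SMILES: 15 C, 2 N, 2 O.
Implicit hydrogens by atom environment:
  8 × C (aromatic): 1 H each → 8
  4 × C (aromatic): no H
  2 × C: 2 H each → 4
  1 × C: 3 H
  1 × N: 1 H
  1 × N (charge +1): no H
  1 × O: no H
  1 × O (charge -1): no H
  Total hydrogens = 16.
Molecular formula: C15H16N2O2

C15H16N2O2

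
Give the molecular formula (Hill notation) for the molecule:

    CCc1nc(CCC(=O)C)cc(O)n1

C10H14N2O2

Heavy atoms from the SMILES: 10 C, 2 N, 2 O.
Implicit hydrogens by atom environment:
  3 × C: 2 H each → 6
  3 × C (aromatic): no H
  2 × C: 3 H each → 6
  2 × N (aromatic): no H
  1 × C (aromatic): 1 H
  1 × C: no H
  1 × O: 1 H
  1 × O: no H
  Total hydrogens = 14.
Molecular formula: C10H14N2O2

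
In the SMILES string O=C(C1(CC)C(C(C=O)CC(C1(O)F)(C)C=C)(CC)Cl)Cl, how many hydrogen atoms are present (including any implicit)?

21

Hydrogens are implicit in SMILES; fill each atom to its normal valence:
  5 × C: no H
  4 × C: 2 H each → 8
  3 × C: 3 H each → 9
  3 × C: 1 H each → 3
  2 × Cl: no H
  2 × O: no H
  1 × F: no H
  1 × O: 1 H
  Total hydrogens = 21.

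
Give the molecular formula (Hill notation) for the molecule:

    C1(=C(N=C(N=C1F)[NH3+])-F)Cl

Heavy atoms from the SMILES: 4 C, 1 Cl, 2 F, 3 N.
Implicit hydrogens by atom environment:
  4 × C (aromatic): no H
  2 × F: no H
  2 × N (aromatic): no H
  1 × Cl: no H
  1 × N (charge +1): 3 H
  Total hydrogens = 3.
Net charge +1.
Molecular formula: C4H3ClF2N3+

C4H3ClF2N3+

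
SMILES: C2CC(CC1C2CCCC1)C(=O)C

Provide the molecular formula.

C12H20O

Heavy atoms from the SMILES: 12 C, 1 O.
Implicit hydrogens by atom environment:
  7 × C: 2 H each → 14
  3 × C: 1 H each → 3
  1 × C: 3 H
  1 × C: no H
  1 × O: no H
  Total hydrogens = 20.
Molecular formula: C12H20O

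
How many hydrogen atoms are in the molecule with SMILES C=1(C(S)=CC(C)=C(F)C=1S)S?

7

Hydrogens are implicit in SMILES; fill each atom to its normal valence:
  5 × C (aromatic): no H
  3 × S: 1 H each → 3
  1 × C: 3 H
  1 × C (aromatic): 1 H
  1 × F: no H
  Total hydrogens = 7.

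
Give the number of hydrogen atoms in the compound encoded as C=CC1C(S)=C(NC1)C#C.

Hydrogens are implicit in SMILES; fill each atom to its normal valence:
  3 × C: 1 H each → 3
  3 × C: no H
  2 × C: 2 H each → 4
  1 × N: 1 H
  1 × S: 1 H
  Total hydrogens = 9.

9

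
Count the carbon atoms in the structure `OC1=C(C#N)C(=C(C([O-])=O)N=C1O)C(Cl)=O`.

The symbol for carbon appears 8 times in the SMILES. (Cl is a single chlorine, not C + l.)

8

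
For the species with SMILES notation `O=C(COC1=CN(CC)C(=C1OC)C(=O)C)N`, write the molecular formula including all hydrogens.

C11H16N2O4

Heavy atoms from the SMILES: 11 C, 2 N, 4 O.
Implicit hydrogens by atom environment:
  4 × O: no H
  3 × C: 3 H each → 9
  3 × C (aromatic): no H
  2 × C: 2 H each → 4
  2 × C: no H
  1 × C (aromatic): 1 H
  1 × N: 2 H
  1 × N (aromatic): no H
  Total hydrogens = 16.
Molecular formula: C11H16N2O4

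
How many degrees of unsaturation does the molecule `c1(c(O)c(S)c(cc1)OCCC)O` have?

Molecular formula from the SMILES: C9H12O3S.
DoU = (2C + 2 + N − H − X)/2 = (2·9 + 2 + 0 − 12 − 0)/2 = 8/2 = 4.
(Structurally: 1 ring(s) + 3 π bond(s) = 4.)

4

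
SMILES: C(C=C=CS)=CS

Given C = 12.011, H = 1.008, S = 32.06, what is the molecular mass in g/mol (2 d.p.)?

Molecular formula: C5H6S2.
M = 5×12.011 + 6×1.008 + 2×32.06 = 130.22 g/mol.

130.22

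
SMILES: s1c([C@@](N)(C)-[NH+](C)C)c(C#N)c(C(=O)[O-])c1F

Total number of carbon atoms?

10

The symbol for carbon appears 10 times in the SMILES. Lowercase c denotes aromatic carbon and counts toward C.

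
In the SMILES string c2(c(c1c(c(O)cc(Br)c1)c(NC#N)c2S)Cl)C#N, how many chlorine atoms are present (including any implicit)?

1

The symbol for chlorine appears 1 time in the SMILES.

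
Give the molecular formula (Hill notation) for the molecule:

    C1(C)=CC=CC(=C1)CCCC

Heavy atoms from the SMILES: 11 C.
Implicit hydrogens by atom environment:
  4 × C (aromatic): 1 H each → 4
  3 × C: 2 H each → 6
  2 × C: 3 H each → 6
  2 × C (aromatic): no H
  Total hydrogens = 16.
Molecular formula: C11H16

C11H16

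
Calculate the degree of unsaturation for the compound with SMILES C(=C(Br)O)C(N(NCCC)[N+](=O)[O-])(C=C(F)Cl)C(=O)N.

Molecular formula from the SMILES: C9H13BrClFN4O4.
DoU = (2C + 2 + N − H − X)/2 = (2·9 + 2 + 4 − 13 − 3)/2 = 8/2 = 4.
(Structurally: 0 ring(s) + 4 π bond(s) = 4.)

4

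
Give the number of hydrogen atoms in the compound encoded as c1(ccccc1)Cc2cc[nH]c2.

11

Hydrogens are implicit in SMILES; fill each atom to its normal valence:
  8 × C (aromatic): 1 H each → 8
  2 × C (aromatic): no H
  1 × C: 2 H
  1 × N (aromatic): 1 H
  Total hydrogens = 11.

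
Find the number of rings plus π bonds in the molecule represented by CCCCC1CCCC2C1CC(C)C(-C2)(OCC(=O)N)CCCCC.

Molecular formula from the SMILES: C22H41NO2.
DoU = (2C + 2 + N − H − X)/2 = (2·22 + 2 + 1 − 41 − 0)/2 = 6/2 = 3.
(Structurally: 2 ring(s) + 1 π bond(s) = 3.)

3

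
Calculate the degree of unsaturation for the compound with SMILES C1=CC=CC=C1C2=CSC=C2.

Molecular formula from the SMILES: C10H8S.
DoU = (2C + 2 + N − H − X)/2 = (2·10 + 2 + 0 − 8 − 0)/2 = 14/2 = 7.
(Structurally: 2 ring(s) + 5 π bond(s) = 7.)

7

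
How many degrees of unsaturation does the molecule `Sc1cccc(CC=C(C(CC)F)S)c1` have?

Molecular formula from the SMILES: C12H15FS2.
DoU = (2C + 2 + N − H − X)/2 = (2·12 + 2 + 0 − 15 − 1)/2 = 10/2 = 5.
(Structurally: 1 ring(s) + 4 π bond(s) = 5.)

5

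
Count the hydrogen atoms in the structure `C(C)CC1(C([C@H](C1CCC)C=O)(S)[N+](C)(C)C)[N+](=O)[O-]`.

27

Hydrogens are implicit in SMILES; fill each atom to its normal valence:
  5 × C: 3 H each → 15
  4 × C: 2 H each → 8
  3 × C: 1 H each → 3
  2 × C: no H
  2 × N (charge +1): no H
  2 × O: no H
  1 × O (charge -1): no H
  1 × S: 1 H
  Total hydrogens = 27.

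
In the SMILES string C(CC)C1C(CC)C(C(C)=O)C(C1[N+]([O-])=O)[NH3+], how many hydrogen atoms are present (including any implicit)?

23

Hydrogens are implicit in SMILES; fill each atom to its normal valence:
  5 × C: 1 H each → 5
  3 × C: 3 H each → 9
  3 × C: 2 H each → 6
  2 × O: no H
  1 × C: no H
  1 × N (charge +1): 3 H
  1 × N (charge +1): no H
  1 × O (charge -1): no H
  Total hydrogens = 23.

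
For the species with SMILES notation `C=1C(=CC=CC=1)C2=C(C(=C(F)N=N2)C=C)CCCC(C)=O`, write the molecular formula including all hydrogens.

Heavy atoms from the SMILES: 17 C, 1 F, 2 N, 1 O.
Implicit hydrogens by atom environment:
  5 × C (aromatic): 1 H each → 5
  5 × C (aromatic): no H
  4 × C: 2 H each → 8
  2 × N (aromatic): no H
  1 × C: 3 H
  1 × C: 1 H
  1 × C: no H
  1 × F: no H
  1 × O: no H
  Total hydrogens = 17.
Molecular formula: C17H17FN2O

C17H17FN2O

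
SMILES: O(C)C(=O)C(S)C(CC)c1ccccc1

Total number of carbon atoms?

12

The symbol for carbon appears 12 times in the SMILES. Lowercase c denotes aromatic carbon and counts toward C.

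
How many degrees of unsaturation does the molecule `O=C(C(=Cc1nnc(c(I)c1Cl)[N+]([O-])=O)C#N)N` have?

9

Molecular formula from the SMILES: C8H3ClIN5O3.
DoU = (2C + 2 + N − H − X)/2 = (2·8 + 2 + 5 − 3 − 2)/2 = 18/2 = 9.
(Structurally: 1 ring(s) + 8 π bond(s) = 9.)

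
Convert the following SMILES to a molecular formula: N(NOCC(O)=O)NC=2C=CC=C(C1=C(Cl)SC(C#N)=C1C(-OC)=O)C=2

C15H13ClN4O5S

Heavy atoms from the SMILES: 15 C, 1 Cl, 4 N, 5 O, 1 S.
Implicit hydrogens by atom environment:
  6 × C (aromatic): no H
  4 × C (aromatic): 1 H each → 4
  4 × O: no H
  3 × C: no H
  3 × N: 1 H each → 3
  1 × C: 3 H
  1 × C: 2 H
  1 × Cl: no H
  1 × N: no H
  1 × O: 1 H
  1 × S (aromatic): no H
  Total hydrogens = 13.
Molecular formula: C15H13ClN4O5S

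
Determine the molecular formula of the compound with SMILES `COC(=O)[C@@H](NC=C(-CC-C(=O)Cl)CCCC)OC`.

C13H22ClNO4

Heavy atoms from the SMILES: 13 C, 1 Cl, 1 N, 4 O.
Implicit hydrogens by atom environment:
  5 × C: 2 H each → 10
  4 × O: no H
  3 × C: 3 H each → 9
  3 × C: no H
  2 × C: 1 H each → 2
  1 × Cl: no H
  1 × N: 1 H
  Total hydrogens = 22.
Molecular formula: C13H22ClNO4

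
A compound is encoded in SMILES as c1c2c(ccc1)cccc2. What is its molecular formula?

C10H8

Heavy atoms from the SMILES: 10 C.
Implicit hydrogens by atom environment:
  8 × C (aromatic): 1 H each → 8
  2 × C (aromatic): no H
  Total hydrogens = 8.
Molecular formula: C10H8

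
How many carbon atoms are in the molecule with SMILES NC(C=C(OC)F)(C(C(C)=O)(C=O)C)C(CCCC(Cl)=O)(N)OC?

15

The symbol for carbon appears 15 times in the SMILES. (Cl is a single chlorine, not C + l.)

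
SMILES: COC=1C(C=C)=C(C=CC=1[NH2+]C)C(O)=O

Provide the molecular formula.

C11H14NO3+

Heavy atoms from the SMILES: 11 C, 1 N, 3 O.
Implicit hydrogens by atom environment:
  4 × C (aromatic): no H
  2 × C: 3 H each → 6
  2 × C (aromatic): 1 H each → 2
  2 × O: no H
  1 × C: 2 H
  1 × C: 1 H
  1 × C: no H
  1 × N (charge +1): 2 H
  1 × O: 1 H
  Total hydrogens = 14.
Net charge +1.
Molecular formula: C11H14NO3+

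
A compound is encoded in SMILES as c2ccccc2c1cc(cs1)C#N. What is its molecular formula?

Heavy atoms from the SMILES: 11 C, 1 N, 1 S.
Implicit hydrogens by atom environment:
  7 × C (aromatic): 1 H each → 7
  3 × C (aromatic): no H
  1 × C: no H
  1 × N: no H
  1 × S (aromatic): no H
  Total hydrogens = 7.
Molecular formula: C11H7NS

C11H7NS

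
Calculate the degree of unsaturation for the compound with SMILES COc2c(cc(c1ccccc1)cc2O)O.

8

Molecular formula from the SMILES: C13H12O3.
DoU = (2C + 2 + N − H − X)/2 = (2·13 + 2 + 0 − 12 − 0)/2 = 16/2 = 8.
(Structurally: 2 ring(s) + 6 π bond(s) = 8.)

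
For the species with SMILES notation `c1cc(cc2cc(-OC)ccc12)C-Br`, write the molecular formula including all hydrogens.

C12H11BrO

Heavy atoms from the SMILES: 1 Br, 12 C, 1 O.
Implicit hydrogens by atom environment:
  6 × C (aromatic): 1 H each → 6
  4 × C (aromatic): no H
  1 × Br: no H
  1 × C: 3 H
  1 × C: 2 H
  1 × O: no H
  Total hydrogens = 11.
Molecular formula: C12H11BrO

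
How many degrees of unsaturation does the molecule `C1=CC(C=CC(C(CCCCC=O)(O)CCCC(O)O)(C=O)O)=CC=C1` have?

7

Molecular formula from the SMILES: C20H28O6.
DoU = (2C + 2 + N − H − X)/2 = (2·20 + 2 + 0 − 28 − 0)/2 = 14/2 = 7.
(Structurally: 1 ring(s) + 6 π bond(s) = 7.)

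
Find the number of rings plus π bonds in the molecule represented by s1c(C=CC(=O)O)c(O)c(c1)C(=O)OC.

6

Molecular formula from the SMILES: C9H8O5S.
DoU = (2C + 2 + N − H − X)/2 = (2·9 + 2 + 0 − 8 − 0)/2 = 12/2 = 6.
(Structurally: 1 ring(s) + 5 π bond(s) = 6.)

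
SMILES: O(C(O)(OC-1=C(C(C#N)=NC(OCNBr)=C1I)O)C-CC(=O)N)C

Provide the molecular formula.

C12H14BrIN4O6

Heavy atoms from the SMILES: 1 Br, 12 C, 1 I, 4 N, 6 O.
Implicit hydrogens by atom environment:
  5 × C (aromatic): no H
  4 × O: no H
  3 × C: 2 H each → 6
  3 × C: no H
  2 × O: 1 H each → 2
  1 × Br: no H
  1 × C: 3 H
  1 × I: no H
  1 × N: 2 H
  1 × N: 1 H
  1 × N (aromatic): no H
  1 × N: no H
  Total hydrogens = 14.
Molecular formula: C12H14BrIN4O6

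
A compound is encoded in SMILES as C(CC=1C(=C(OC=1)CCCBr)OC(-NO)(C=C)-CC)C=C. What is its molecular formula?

C16H24BrNO3

Heavy atoms from the SMILES: 1 Br, 16 C, 1 N, 3 O.
Implicit hydrogens by atom environment:
  8 × C: 2 H each → 16
  3 × C (aromatic): no H
  2 × C: 1 H each → 2
  1 × Br: no H
  1 × C: 3 H
  1 × C (aromatic): 1 H
  1 × C: no H
  1 × N: 1 H
  1 × O: 1 H
  1 × O (aromatic): no H
  1 × O: no H
  Total hydrogens = 24.
Molecular formula: C16H24BrNO3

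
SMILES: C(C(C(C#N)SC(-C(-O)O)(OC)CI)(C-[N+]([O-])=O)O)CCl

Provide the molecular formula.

Heavy atoms from the SMILES: 10 C, 1 Cl, 1 I, 2 N, 6 O, 1 S.
Implicit hydrogens by atom environment:
  4 × C: 2 H each → 8
  3 × C: no H
  3 × O: 1 H each → 3
  2 × C: 1 H each → 2
  2 × O: no H
  1 × C: 3 H
  1 × Cl: no H
  1 × I: no H
  1 × N: no H
  1 × N (charge +1): no H
  1 × O (charge -1): no H
  1 × S: no H
  Total hydrogens = 16.
Molecular formula: C10H16ClIN2O6S

C10H16ClIN2O6S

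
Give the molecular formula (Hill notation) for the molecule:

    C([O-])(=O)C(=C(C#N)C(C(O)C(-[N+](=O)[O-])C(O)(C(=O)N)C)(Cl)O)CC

Heavy atoms from the SMILES: 12 C, 1 Cl, 3 N, 8 O.
Implicit hydrogens by atom environment:
  7 × C: no H
  3 × O: 1 H each → 3
  3 × O: no H
  2 × C: 3 H each → 6
  2 × C: 1 H each → 2
  2 × O (charge -1): no H
  1 × C: 2 H
  1 × Cl: no H
  1 × N: 2 H
  1 × N: no H
  1 × N (charge +1): no H
  Total hydrogens = 15.
Net charge -1.
Molecular formula: C12H15ClN3O8-

C12H15ClN3O8-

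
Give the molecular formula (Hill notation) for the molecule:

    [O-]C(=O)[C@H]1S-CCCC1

C6H9O2S-

Heavy atoms from the SMILES: 6 C, 2 O, 1 S.
Implicit hydrogens by atom environment:
  4 × C: 2 H each → 8
  1 × C: 1 H
  1 × C: no H
  1 × O: no H
  1 × O (charge -1): no H
  1 × S: no H
  Total hydrogens = 9.
Net charge -1.
Molecular formula: C6H9O2S-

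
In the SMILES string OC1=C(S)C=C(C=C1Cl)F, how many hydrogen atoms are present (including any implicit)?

4

Hydrogens are implicit in SMILES; fill each atom to its normal valence:
  4 × C (aromatic): no H
  2 × C (aromatic): 1 H each → 2
  1 × Cl: no H
  1 × F: no H
  1 × O: 1 H
  1 × S: 1 H
  Total hydrogens = 4.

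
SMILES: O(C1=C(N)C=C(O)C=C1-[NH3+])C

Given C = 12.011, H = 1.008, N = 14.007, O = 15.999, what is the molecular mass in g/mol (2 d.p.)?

Molecular formula: C7H11N2O2+.
M = 7×12.011 + 11×1.008 + 2×14.007 + 2×15.999 = 155.18 g/mol.

155.18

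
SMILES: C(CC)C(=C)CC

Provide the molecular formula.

Heavy atoms from the SMILES: 7 C.
Implicit hydrogens by atom environment:
  4 × C: 2 H each → 8
  2 × C: 3 H each → 6
  1 × C: no H
  Total hydrogens = 14.
Molecular formula: C7H14

C7H14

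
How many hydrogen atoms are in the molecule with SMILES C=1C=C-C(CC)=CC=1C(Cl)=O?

Hydrogens are implicit in SMILES; fill each atom to its normal valence:
  4 × C (aromatic): 1 H each → 4
  2 × C (aromatic): no H
  1 × C: 3 H
  1 × C: 2 H
  1 × C: no H
  1 × Cl: no H
  1 × O: no H
  Total hydrogens = 9.

9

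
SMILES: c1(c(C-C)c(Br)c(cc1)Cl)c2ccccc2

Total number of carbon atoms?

14

The symbol for carbon appears 14 times in the SMILES. Lowercase c denotes aromatic carbon and counts toward C.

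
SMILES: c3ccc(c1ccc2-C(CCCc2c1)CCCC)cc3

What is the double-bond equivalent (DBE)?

Molecular formula from the SMILES: C20H24.
DoU = (2C + 2 + N − H − X)/2 = (2·20 + 2 + 0 − 24 − 0)/2 = 18/2 = 9.
(Structurally: 3 ring(s) + 6 π bond(s) = 9.)

9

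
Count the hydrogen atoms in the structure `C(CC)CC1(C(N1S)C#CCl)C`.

Hydrogens are implicit in SMILES; fill each atom to its normal valence:
  3 × C: 2 H each → 6
  3 × C: no H
  2 × C: 3 H each → 6
  1 × C: 1 H
  1 × Cl: no H
  1 × N: no H
  1 × S: 1 H
  Total hydrogens = 14.

14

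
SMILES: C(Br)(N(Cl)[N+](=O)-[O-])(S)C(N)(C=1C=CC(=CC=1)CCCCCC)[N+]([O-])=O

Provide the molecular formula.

C14H20BrClN4O4S

Heavy atoms from the SMILES: 1 Br, 14 C, 1 Cl, 4 N, 4 O, 1 S.
Implicit hydrogens by atom environment:
  5 × C: 2 H each → 10
  4 × C (aromatic): 1 H each → 4
  2 × C: no H
  2 × C (aromatic): no H
  2 × N (charge +1): no H
  2 × O: no H
  2 × O (charge -1): no H
  1 × Br: no H
  1 × C: 3 H
  1 × Cl: no H
  1 × N: 2 H
  1 × N: no H
  1 × S: 1 H
  Total hydrogens = 20.
Molecular formula: C14H20BrClN4O4S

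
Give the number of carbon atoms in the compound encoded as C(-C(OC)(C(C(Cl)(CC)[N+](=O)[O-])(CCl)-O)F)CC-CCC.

13

The symbol for carbon appears 13 times in the SMILES. (Cl is a single chlorine, not C + l.)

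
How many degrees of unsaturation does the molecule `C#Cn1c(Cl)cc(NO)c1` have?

Molecular formula from the SMILES: C6H5ClN2O.
DoU = (2C + 2 + N − H − X)/2 = (2·6 + 2 + 2 − 5 − 1)/2 = 10/2 = 5.
(Structurally: 1 ring(s) + 4 π bond(s) = 5.)

5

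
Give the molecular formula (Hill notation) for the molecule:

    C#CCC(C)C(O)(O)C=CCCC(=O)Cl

Heavy atoms from the SMILES: 11 C, 1 Cl, 3 O.
Implicit hydrogens by atom environment:
  4 × C: 1 H each → 4
  3 × C: 2 H each → 6
  3 × C: no H
  2 × O: 1 H each → 2
  1 × C: 3 H
  1 × Cl: no H
  1 × O: no H
  Total hydrogens = 15.
Molecular formula: C11H15ClO3

C11H15ClO3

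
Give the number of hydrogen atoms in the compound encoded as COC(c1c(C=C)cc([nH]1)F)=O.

Hydrogens are implicit in SMILES; fill each atom to its normal valence:
  3 × C (aromatic): no H
  2 × O: no H
  1 × C: 3 H
  1 × C: 2 H
  1 × C (aromatic): 1 H
  1 × C: 1 H
  1 × C: no H
  1 × F: no H
  1 × N (aromatic): 1 H
  Total hydrogens = 8.

8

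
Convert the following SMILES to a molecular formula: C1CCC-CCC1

Heavy atoms from the SMILES: 7 C.
Implicit hydrogens by atom environment:
  7 × C: 2 H each → 14
  Total hydrogens = 14.
Molecular formula: C7H14

C7H14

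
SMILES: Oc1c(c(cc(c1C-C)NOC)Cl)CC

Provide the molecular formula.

C11H16ClNO2

Heavy atoms from the SMILES: 11 C, 1 Cl, 1 N, 2 O.
Implicit hydrogens by atom environment:
  5 × C (aromatic): no H
  3 × C: 3 H each → 9
  2 × C: 2 H each → 4
  1 × C (aromatic): 1 H
  1 × Cl: no H
  1 × N: 1 H
  1 × O: 1 H
  1 × O: no H
  Total hydrogens = 16.
Molecular formula: C11H16ClNO2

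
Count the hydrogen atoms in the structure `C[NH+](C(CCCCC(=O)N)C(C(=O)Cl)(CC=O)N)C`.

23

Hydrogens are implicit in SMILES; fill each atom to its normal valence:
  5 × C: 2 H each → 10
  3 × C: no H
  3 × O: no H
  2 × C: 3 H each → 6
  2 × C: 1 H each → 2
  2 × N: 2 H each → 4
  1 × Cl: no H
  1 × N (charge +1): 1 H
  Total hydrogens = 23.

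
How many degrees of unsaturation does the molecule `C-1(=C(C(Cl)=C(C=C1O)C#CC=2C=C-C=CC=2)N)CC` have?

Molecular formula from the SMILES: C16H14ClNO.
DoU = (2C + 2 + N − H − X)/2 = (2·16 + 2 + 1 − 14 − 1)/2 = 20/2 = 10.
(Structurally: 2 ring(s) + 8 π bond(s) = 10.)

10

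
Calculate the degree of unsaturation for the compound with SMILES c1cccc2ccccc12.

Molecular formula from the SMILES: C10H8.
DoU = (2C + 2 + N − H − X)/2 = (2·10 + 2 + 0 − 8 − 0)/2 = 14/2 = 7.
(Structurally: 2 ring(s) + 5 π bond(s) = 7.)

7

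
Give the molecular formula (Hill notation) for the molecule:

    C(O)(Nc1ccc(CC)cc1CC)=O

Heavy atoms from the SMILES: 11 C, 1 N, 2 O.
Implicit hydrogens by atom environment:
  3 × C (aromatic): 1 H each → 3
  3 × C (aromatic): no H
  2 × C: 3 H each → 6
  2 × C: 2 H each → 4
  1 × C: no H
  1 × N: 1 H
  1 × O: 1 H
  1 × O: no H
  Total hydrogens = 15.
Molecular formula: C11H15NO2

C11H15NO2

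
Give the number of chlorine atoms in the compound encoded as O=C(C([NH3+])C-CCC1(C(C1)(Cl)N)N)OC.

The symbol for chlorine appears 1 time in the SMILES.

1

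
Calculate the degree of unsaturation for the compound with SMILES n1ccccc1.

Molecular formula from the SMILES: C5H5N.
DoU = (2C + 2 + N − H − X)/2 = (2·5 + 2 + 1 − 5 − 0)/2 = 8/2 = 4.
(Structurally: 1 ring(s) + 3 π bond(s) = 4.)

4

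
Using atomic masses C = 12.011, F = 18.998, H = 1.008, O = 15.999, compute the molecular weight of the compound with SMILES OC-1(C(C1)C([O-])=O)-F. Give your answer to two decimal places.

119.07

Molecular formula: C4H4FO3-.
M = 4×12.011 + 1×18.998 + 4×1.008 + 3×15.999 = 119.07 g/mol.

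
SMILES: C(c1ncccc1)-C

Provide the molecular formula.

Heavy atoms from the SMILES: 7 C, 1 N.
Implicit hydrogens by atom environment:
  4 × C (aromatic): 1 H each → 4
  1 × C: 3 H
  1 × C: 2 H
  1 × C (aromatic): no H
  1 × N (aromatic): no H
  Total hydrogens = 9.
Molecular formula: C7H9N

C7H9N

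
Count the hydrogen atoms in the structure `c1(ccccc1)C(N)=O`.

Hydrogens are implicit in SMILES; fill each atom to its normal valence:
  5 × C (aromatic): 1 H each → 5
  1 × C (aromatic): no H
  1 × C: no H
  1 × N: 2 H
  1 × O: no H
  Total hydrogens = 7.

7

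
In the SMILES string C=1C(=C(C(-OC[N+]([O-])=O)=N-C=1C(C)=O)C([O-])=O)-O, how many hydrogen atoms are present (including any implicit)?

7

Hydrogens are implicit in SMILES; fill each atom to its normal valence:
  4 × C (aromatic): no H
  4 × O: no H
  2 × C: no H
  2 × O (charge -1): no H
  1 × C: 3 H
  1 × C: 2 H
  1 × C (aromatic): 1 H
  1 × N (aromatic): no H
  1 × N (charge +1): no H
  1 × O: 1 H
  Total hydrogens = 7.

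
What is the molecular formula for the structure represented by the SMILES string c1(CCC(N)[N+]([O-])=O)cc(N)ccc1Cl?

Heavy atoms from the SMILES: 9 C, 1 Cl, 3 N, 2 O.
Implicit hydrogens by atom environment:
  3 × C (aromatic): 1 H each → 3
  3 × C (aromatic): no H
  2 × C: 2 H each → 4
  2 × N: 2 H each → 4
  1 × C: 1 H
  1 × Cl: no H
  1 × N (charge +1): no H
  1 × O: no H
  1 × O (charge -1): no H
  Total hydrogens = 12.
Molecular formula: C9H12ClN3O2

C9H12ClN3O2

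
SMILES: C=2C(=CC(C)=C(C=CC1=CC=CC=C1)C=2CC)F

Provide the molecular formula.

C17H17F

Heavy atoms from the SMILES: 17 C, 1 F.
Implicit hydrogens by atom environment:
  7 × C (aromatic): 1 H each → 7
  5 × C (aromatic): no H
  2 × C: 3 H each → 6
  2 × C: 1 H each → 2
  1 × C: 2 H
  1 × F: no H
  Total hydrogens = 17.
Molecular formula: C17H17F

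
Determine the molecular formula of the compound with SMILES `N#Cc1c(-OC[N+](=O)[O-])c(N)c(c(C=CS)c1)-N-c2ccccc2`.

C16H14N4O3S

Heavy atoms from the SMILES: 16 C, 4 N, 3 O, 1 S.
Implicit hydrogens by atom environment:
  6 × C (aromatic): 1 H each → 6
  6 × C (aromatic): no H
  2 × C: 1 H each → 2
  2 × O: no H
  1 × C: 2 H
  1 × C: no H
  1 × N: 2 H
  1 × N: 1 H
  1 × N: no H
  1 × N (charge +1): no H
  1 × O (charge -1): no H
  1 × S: 1 H
  Total hydrogens = 14.
Molecular formula: C16H14N4O3S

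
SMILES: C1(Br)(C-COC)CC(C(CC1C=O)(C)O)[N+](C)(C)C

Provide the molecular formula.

Heavy atoms from the SMILES: 1 Br, 14 C, 1 N, 3 O.
Implicit hydrogens by atom environment:
  5 × C: 3 H each → 15
  4 × C: 2 H each → 8
  3 × C: 1 H each → 3
  2 × C: no H
  2 × O: no H
  1 × Br: no H
  1 × N (charge +1): no H
  1 × O: 1 H
  Total hydrogens = 27.
Net charge +1.
Molecular formula: C14H27BrNO3+

C14H27BrNO3+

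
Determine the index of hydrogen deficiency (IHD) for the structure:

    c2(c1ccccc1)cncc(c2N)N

8

Molecular formula from the SMILES: C11H11N3.
DoU = (2C + 2 + N − H − X)/2 = (2·11 + 2 + 3 − 11 − 0)/2 = 16/2 = 8.
(Structurally: 2 ring(s) + 6 π bond(s) = 8.)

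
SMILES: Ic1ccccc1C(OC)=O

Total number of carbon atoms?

The symbol for carbon appears 8 times in the SMILES. Lowercase c denotes aromatic carbon and counts toward C.

8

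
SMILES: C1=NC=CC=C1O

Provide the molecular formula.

Heavy atoms from the SMILES: 5 C, 1 N, 1 O.
Implicit hydrogens by atom environment:
  4 × C (aromatic): 1 H each → 4
  1 × C (aromatic): no H
  1 × N (aromatic): no H
  1 × O: 1 H
  Total hydrogens = 5.
Molecular formula: C5H5NO

C5H5NO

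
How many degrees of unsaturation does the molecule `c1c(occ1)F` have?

Molecular formula from the SMILES: C4H3FO.
DoU = (2C + 2 + N − H − X)/2 = (2·4 + 2 + 0 − 3 − 1)/2 = 6/2 = 3.
(Structurally: 1 ring(s) + 2 π bond(s) = 3.)

3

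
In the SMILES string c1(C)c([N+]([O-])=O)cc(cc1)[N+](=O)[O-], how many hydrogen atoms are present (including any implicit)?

Hydrogens are implicit in SMILES; fill each atom to its normal valence:
  3 × C (aromatic): 1 H each → 3
  3 × C (aromatic): no H
  2 × N (charge +1): no H
  2 × O: no H
  2 × O (charge -1): no H
  1 × C: 3 H
  Total hydrogens = 6.

6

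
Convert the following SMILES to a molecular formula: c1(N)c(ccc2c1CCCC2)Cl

Heavy atoms from the SMILES: 10 C, 1 Cl, 1 N.
Implicit hydrogens by atom environment:
  4 × C: 2 H each → 8
  4 × C (aromatic): no H
  2 × C (aromatic): 1 H each → 2
  1 × Cl: no H
  1 × N: 2 H
  Total hydrogens = 12.
Molecular formula: C10H12ClN

C10H12ClN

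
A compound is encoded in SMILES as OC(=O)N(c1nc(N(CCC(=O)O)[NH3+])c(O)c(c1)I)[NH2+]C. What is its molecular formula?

[C10H16IN5O5]2+

Heavy atoms from the SMILES: 10 C, 1 I, 5 N, 5 O.
Implicit hydrogens by atom environment:
  4 × C (aromatic): no H
  3 × O: 1 H each → 3
  2 × C: 2 H each → 4
  2 × C: no H
  2 × N: no H
  2 × O: no H
  1 × C: 3 H
  1 × C (aromatic): 1 H
  1 × I: no H
  1 × N (charge +1): 3 H
  1 × N (charge +1): 2 H
  1 × N (aromatic): no H
  Total hydrogens = 16.
Net charge +2.
Molecular formula: [C10H16IN5O5]2+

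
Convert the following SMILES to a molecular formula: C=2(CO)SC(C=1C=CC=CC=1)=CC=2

Heavy atoms from the SMILES: 11 C, 1 O, 1 S.
Implicit hydrogens by atom environment:
  7 × C (aromatic): 1 H each → 7
  3 × C (aromatic): no H
  1 × C: 2 H
  1 × O: 1 H
  1 × S (aromatic): no H
  Total hydrogens = 10.
Molecular formula: C11H10OS

C11H10OS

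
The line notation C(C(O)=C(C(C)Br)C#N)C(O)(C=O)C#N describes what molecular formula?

Heavy atoms from the SMILES: 1 Br, 9 C, 2 N, 3 O.
Implicit hydrogens by atom environment:
  5 × C: no H
  2 × C: 1 H each → 2
  2 × N: no H
  2 × O: 1 H each → 2
  1 × Br: no H
  1 × C: 3 H
  1 × C: 2 H
  1 × O: no H
  Total hydrogens = 9.
Molecular formula: C9H9BrN2O3

C9H9BrN2O3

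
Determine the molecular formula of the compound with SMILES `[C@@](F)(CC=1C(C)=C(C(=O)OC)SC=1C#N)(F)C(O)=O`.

C11H9F2NO4S

Heavy atoms from the SMILES: 11 C, 2 F, 1 N, 4 O, 1 S.
Implicit hydrogens by atom environment:
  4 × C (aromatic): no H
  4 × C: no H
  3 × O: no H
  2 × C: 3 H each → 6
  2 × F: no H
  1 × C: 2 H
  1 × N: no H
  1 × O: 1 H
  1 × S (aromatic): no H
  Total hydrogens = 9.
Molecular formula: C11H9F2NO4S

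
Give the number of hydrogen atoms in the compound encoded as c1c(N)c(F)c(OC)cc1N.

Hydrogens are implicit in SMILES; fill each atom to its normal valence:
  4 × C (aromatic): no H
  2 × C (aromatic): 1 H each → 2
  2 × N: 2 H each → 4
  1 × C: 3 H
  1 × F: no H
  1 × O: no H
  Total hydrogens = 9.

9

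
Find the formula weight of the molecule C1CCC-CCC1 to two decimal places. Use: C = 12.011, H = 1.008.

98.19

Molecular formula: C7H14.
M = 7×12.011 + 14×1.008 = 98.19 g/mol.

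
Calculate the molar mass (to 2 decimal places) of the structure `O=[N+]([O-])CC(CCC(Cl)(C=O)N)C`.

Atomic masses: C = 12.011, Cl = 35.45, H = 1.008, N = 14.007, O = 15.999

208.64

Molecular formula: C7H13ClN2O3.
M = 7×12.011 + 1×35.45 + 13×1.008 + 2×14.007 + 3×15.999 = 208.64 g/mol.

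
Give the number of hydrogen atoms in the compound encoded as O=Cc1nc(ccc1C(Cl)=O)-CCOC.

Hydrogens are implicit in SMILES; fill each atom to its normal valence:
  3 × C (aromatic): no H
  3 × O: no H
  2 × C: 2 H each → 4
  2 × C (aromatic): 1 H each → 2
  1 × C: 3 H
  1 × C: 1 H
  1 × C: no H
  1 × Cl: no H
  1 × N (aromatic): no H
  Total hydrogens = 10.

10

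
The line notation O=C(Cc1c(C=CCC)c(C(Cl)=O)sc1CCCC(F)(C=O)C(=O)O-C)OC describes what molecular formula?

C19H22ClFO6S

Heavy atoms from the SMILES: 19 C, 1 Cl, 1 F, 6 O, 1 S.
Implicit hydrogens by atom environment:
  6 × O: no H
  5 × C: 2 H each → 10
  4 × C (aromatic): no H
  4 × C: no H
  3 × C: 3 H each → 9
  3 × C: 1 H each → 3
  1 × Cl: no H
  1 × F: no H
  1 × S (aromatic): no H
  Total hydrogens = 22.
Molecular formula: C19H22ClFO6S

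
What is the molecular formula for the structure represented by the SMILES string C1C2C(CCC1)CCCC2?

C10H18

Heavy atoms from the SMILES: 10 C.
Implicit hydrogens by atom environment:
  8 × C: 2 H each → 16
  2 × C: 1 H each → 2
  Total hydrogens = 18.
Molecular formula: C10H18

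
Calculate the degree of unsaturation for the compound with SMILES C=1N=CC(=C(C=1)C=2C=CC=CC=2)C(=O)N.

Molecular formula from the SMILES: C12H10N2O.
DoU = (2C + 2 + N − H − X)/2 = (2·12 + 2 + 2 − 10 − 0)/2 = 18/2 = 9.
(Structurally: 2 ring(s) + 7 π bond(s) = 9.)

9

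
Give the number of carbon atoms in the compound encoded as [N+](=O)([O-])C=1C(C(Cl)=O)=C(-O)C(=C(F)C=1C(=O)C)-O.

9

The symbol for carbon appears 9 times in the SMILES. (Cl is a single chlorine, not C + l.)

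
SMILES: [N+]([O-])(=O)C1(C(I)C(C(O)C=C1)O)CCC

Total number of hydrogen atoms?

14

Hydrogens are implicit in SMILES; fill each atom to its normal valence:
  5 × C: 1 H each → 5
  2 × C: 2 H each → 4
  2 × O: 1 H each → 2
  1 × C: 3 H
  1 × C: no H
  1 × I: no H
  1 × N (charge +1): no H
  1 × O: no H
  1 × O (charge -1): no H
  Total hydrogens = 14.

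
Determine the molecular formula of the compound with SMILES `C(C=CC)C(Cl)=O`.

C5H7ClO

Heavy atoms from the SMILES: 5 C, 1 Cl, 1 O.
Implicit hydrogens by atom environment:
  2 × C: 1 H each → 2
  1 × C: 3 H
  1 × C: 2 H
  1 × C: no H
  1 × Cl: no H
  1 × O: no H
  Total hydrogens = 7.
Molecular formula: C5H7ClO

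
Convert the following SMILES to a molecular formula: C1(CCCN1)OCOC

Heavy atoms from the SMILES: 6 C, 1 N, 2 O.
Implicit hydrogens by atom environment:
  4 × C: 2 H each → 8
  2 × O: no H
  1 × C: 3 H
  1 × C: 1 H
  1 × N: 1 H
  Total hydrogens = 13.
Molecular formula: C6H13NO2

C6H13NO2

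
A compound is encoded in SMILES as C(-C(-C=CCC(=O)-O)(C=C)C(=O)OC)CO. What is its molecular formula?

Heavy atoms from the SMILES: 11 C, 5 O.
Implicit hydrogens by atom environment:
  4 × C: 2 H each → 8
  3 × C: 1 H each → 3
  3 × C: no H
  3 × O: no H
  2 × O: 1 H each → 2
  1 × C: 3 H
  Total hydrogens = 16.
Molecular formula: C11H16O5

C11H16O5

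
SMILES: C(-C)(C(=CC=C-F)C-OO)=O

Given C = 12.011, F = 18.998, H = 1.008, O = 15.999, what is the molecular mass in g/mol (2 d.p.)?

Molecular formula: C7H9FO3.
M = 7×12.011 + 1×18.998 + 9×1.008 + 3×15.999 = 160.14 g/mol.

160.14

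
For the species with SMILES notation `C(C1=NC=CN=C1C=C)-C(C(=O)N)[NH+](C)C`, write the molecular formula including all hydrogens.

Heavy atoms from the SMILES: 11 C, 4 N, 1 O.
Implicit hydrogens by atom environment:
  2 × C: 3 H each → 6
  2 × C: 2 H each → 4
  2 × C (aromatic): 1 H each → 2
  2 × C: 1 H each → 2
  2 × C (aromatic): no H
  2 × N (aromatic): no H
  1 × C: no H
  1 × N: 2 H
  1 × N (charge +1): 1 H
  1 × O: no H
  Total hydrogens = 17.
Net charge +1.
Molecular formula: C11H17N4O+

C11H17N4O+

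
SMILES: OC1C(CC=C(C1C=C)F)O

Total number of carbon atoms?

8

The symbol for carbon appears 8 times in the SMILES.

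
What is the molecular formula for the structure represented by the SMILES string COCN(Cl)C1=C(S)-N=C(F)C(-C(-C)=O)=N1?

C8H9ClFN3O2S

Heavy atoms from the SMILES: 8 C, 1 Cl, 1 F, 3 N, 2 O, 1 S.
Implicit hydrogens by atom environment:
  4 × C (aromatic): no H
  2 × C: 3 H each → 6
  2 × N (aromatic): no H
  2 × O: no H
  1 × C: 2 H
  1 × C: no H
  1 × Cl: no H
  1 × F: no H
  1 × N: no H
  1 × S: 1 H
  Total hydrogens = 9.
Molecular formula: C8H9ClFN3O2S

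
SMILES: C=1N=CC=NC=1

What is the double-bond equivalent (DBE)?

4

Molecular formula from the SMILES: C4H4N2.
DoU = (2C + 2 + N − H − X)/2 = (2·4 + 2 + 2 − 4 − 0)/2 = 8/2 = 4.
(Structurally: 1 ring(s) + 3 π bond(s) = 4.)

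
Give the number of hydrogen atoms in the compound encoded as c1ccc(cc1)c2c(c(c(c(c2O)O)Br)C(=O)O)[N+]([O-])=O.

Hydrogens are implicit in SMILES; fill each atom to its normal valence:
  7 × C (aromatic): no H
  5 × C (aromatic): 1 H each → 5
  3 × O: 1 H each → 3
  2 × O: no H
  1 × Br: no H
  1 × C: no H
  1 × N (charge +1): no H
  1 × O (charge -1): no H
  Total hydrogens = 8.

8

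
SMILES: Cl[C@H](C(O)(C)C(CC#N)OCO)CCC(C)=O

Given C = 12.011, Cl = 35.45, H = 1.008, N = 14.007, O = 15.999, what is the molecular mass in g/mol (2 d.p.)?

263.72

Molecular formula: C11H18ClNO4.
M = 11×12.011 + 1×35.45 + 18×1.008 + 1×14.007 + 4×15.999 = 263.72 g/mol.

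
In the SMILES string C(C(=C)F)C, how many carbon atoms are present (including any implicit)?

4

The symbol for carbon appears 4 times in the SMILES.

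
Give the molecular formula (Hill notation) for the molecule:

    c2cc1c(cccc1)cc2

Heavy atoms from the SMILES: 10 C.
Implicit hydrogens by atom environment:
  8 × C (aromatic): 1 H each → 8
  2 × C (aromatic): no H
  Total hydrogens = 8.
Molecular formula: C10H8

C10H8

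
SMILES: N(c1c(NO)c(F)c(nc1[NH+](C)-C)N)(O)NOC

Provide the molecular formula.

Heavy atoms from the SMILES: 8 C, 1 F, 6 N, 3 O.
Implicit hydrogens by atom environment:
  5 × C (aromatic): no H
  3 × C: 3 H each → 9
  2 × N: 1 H each → 2
  2 × O: 1 H each → 2
  1 × F: no H
  1 × N: 2 H
  1 × N (charge +1): 1 H
  1 × N (aromatic): no H
  1 × N: no H
  1 × O: no H
  Total hydrogens = 16.
Net charge +1.
Molecular formula: C8H16FN6O3+

C8H16FN6O3+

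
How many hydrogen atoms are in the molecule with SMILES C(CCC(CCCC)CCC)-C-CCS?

Hydrogens are implicit in SMILES; fill each atom to its normal valence:
  11 × C: 2 H each → 22
  2 × C: 3 H each → 6
  1 × C: 1 H
  1 × S: 1 H
  Total hydrogens = 30.

30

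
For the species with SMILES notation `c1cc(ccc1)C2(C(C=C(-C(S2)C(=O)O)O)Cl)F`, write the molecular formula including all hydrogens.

C12H10ClFO3S

Heavy atoms from the SMILES: 12 C, 1 Cl, 1 F, 3 O, 1 S.
Implicit hydrogens by atom environment:
  5 × C (aromatic): 1 H each → 5
  3 × C: 1 H each → 3
  3 × C: no H
  2 × O: 1 H each → 2
  1 × C (aromatic): no H
  1 × Cl: no H
  1 × F: no H
  1 × O: no H
  1 × S: no H
  Total hydrogens = 10.
Molecular formula: C12H10ClFO3S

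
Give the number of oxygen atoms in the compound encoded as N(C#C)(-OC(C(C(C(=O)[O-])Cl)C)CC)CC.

3

The symbol for oxygen appears 3 times in the SMILES.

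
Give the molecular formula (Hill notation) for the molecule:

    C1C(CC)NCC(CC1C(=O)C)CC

C12H23NO

Heavy atoms from the SMILES: 12 C, 1 N, 1 O.
Implicit hydrogens by atom environment:
  5 × C: 2 H each → 10
  3 × C: 3 H each → 9
  3 × C: 1 H each → 3
  1 × C: no H
  1 × N: 1 H
  1 × O: no H
  Total hydrogens = 23.
Molecular formula: C12H23NO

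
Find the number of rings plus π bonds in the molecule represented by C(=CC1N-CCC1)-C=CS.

Molecular formula from the SMILES: C8H13NS.
DoU = (2C + 2 + N − H − X)/2 = (2·8 + 2 + 1 − 13 − 0)/2 = 6/2 = 3.
(Structurally: 1 ring(s) + 2 π bond(s) = 3.)

3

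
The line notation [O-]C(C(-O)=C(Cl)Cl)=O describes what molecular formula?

C3HCl2O3-

Heavy atoms from the SMILES: 3 C, 2 Cl, 3 O.
Implicit hydrogens by atom environment:
  3 × C: no H
  2 × Cl: no H
  1 × O: 1 H
  1 × O: no H
  1 × O (charge -1): no H
  Total hydrogens = 1.
Net charge -1.
Molecular formula: C3HCl2O3-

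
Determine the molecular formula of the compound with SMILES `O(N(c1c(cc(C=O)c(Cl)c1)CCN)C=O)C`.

C11H13ClN2O3

Heavy atoms from the SMILES: 11 C, 1 Cl, 2 N, 3 O.
Implicit hydrogens by atom environment:
  4 × C (aromatic): no H
  3 × O: no H
  2 × C: 2 H each → 4
  2 × C (aromatic): 1 H each → 2
  2 × C: 1 H each → 2
  1 × C: 3 H
  1 × Cl: no H
  1 × N: 2 H
  1 × N: no H
  Total hydrogens = 13.
Molecular formula: C11H13ClN2O3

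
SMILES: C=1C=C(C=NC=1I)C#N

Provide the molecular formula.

C6H3IN2

Heavy atoms from the SMILES: 6 C, 1 I, 2 N.
Implicit hydrogens by atom environment:
  3 × C (aromatic): 1 H each → 3
  2 × C (aromatic): no H
  1 × C: no H
  1 × I: no H
  1 × N (aromatic): no H
  1 × N: no H
  Total hydrogens = 3.
Molecular formula: C6H3IN2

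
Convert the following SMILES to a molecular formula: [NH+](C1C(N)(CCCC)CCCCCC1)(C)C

Heavy atoms from the SMILES: 14 C, 2 N.
Implicit hydrogens by atom environment:
  9 × C: 2 H each → 18
  3 × C: 3 H each → 9
  1 × C: 1 H
  1 × C: no H
  1 × N: 2 H
  1 × N (charge +1): 1 H
  Total hydrogens = 31.
Net charge +1.
Molecular formula: C14H31N2+

C14H31N2+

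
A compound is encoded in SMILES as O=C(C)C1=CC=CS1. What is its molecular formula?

Heavy atoms from the SMILES: 6 C, 1 O, 1 S.
Implicit hydrogens by atom environment:
  3 × C (aromatic): 1 H each → 3
  1 × C: 3 H
  1 × C (aromatic): no H
  1 × C: no H
  1 × O: no H
  1 × S (aromatic): no H
  Total hydrogens = 6.
Molecular formula: C6H6OS

C6H6OS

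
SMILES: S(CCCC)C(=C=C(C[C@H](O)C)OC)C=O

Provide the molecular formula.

C12H20O3S

Heavy atoms from the SMILES: 12 C, 3 O, 1 S.
Implicit hydrogens by atom environment:
  4 × C: 2 H each → 8
  3 × C: 3 H each → 9
  3 × C: no H
  2 × C: 1 H each → 2
  2 × O: no H
  1 × O: 1 H
  1 × S: no H
  Total hydrogens = 20.
Molecular formula: C12H20O3S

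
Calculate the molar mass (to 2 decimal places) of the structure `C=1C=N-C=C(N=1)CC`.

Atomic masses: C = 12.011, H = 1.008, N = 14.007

Molecular formula: C6H8N2.
M = 6×12.011 + 8×1.008 + 2×14.007 = 108.14 g/mol.

108.14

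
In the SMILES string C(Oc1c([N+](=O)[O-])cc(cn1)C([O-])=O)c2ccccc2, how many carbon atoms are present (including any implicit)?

13

The symbol for carbon appears 13 times in the SMILES. Lowercase c denotes aromatic carbon and counts toward C.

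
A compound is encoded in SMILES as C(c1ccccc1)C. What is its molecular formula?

C8H10

Heavy atoms from the SMILES: 8 C.
Implicit hydrogens by atom environment:
  5 × C (aromatic): 1 H each → 5
  1 × C: 3 H
  1 × C: 2 H
  1 × C (aromatic): no H
  Total hydrogens = 10.
Molecular formula: C8H10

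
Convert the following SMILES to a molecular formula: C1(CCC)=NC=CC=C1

C8H11N

Heavy atoms from the SMILES: 8 C, 1 N.
Implicit hydrogens by atom environment:
  4 × C (aromatic): 1 H each → 4
  2 × C: 2 H each → 4
  1 × C: 3 H
  1 × C (aromatic): no H
  1 × N (aromatic): no H
  Total hydrogens = 11.
Molecular formula: C8H11N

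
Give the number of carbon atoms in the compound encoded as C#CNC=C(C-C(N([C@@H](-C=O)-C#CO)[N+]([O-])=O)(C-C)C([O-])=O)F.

13

The symbol for carbon appears 13 times in the SMILES.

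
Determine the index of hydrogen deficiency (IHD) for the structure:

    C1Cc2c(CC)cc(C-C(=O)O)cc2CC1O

6

Molecular formula from the SMILES: C14H18O3.
DoU = (2C + 2 + N − H − X)/2 = (2·14 + 2 + 0 − 18 − 0)/2 = 12/2 = 6.
(Structurally: 2 ring(s) + 4 π bond(s) = 6.)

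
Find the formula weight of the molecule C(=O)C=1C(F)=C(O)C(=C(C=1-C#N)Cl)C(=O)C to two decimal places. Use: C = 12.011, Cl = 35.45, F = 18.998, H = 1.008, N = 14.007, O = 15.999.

241.60

Molecular formula: C10H5ClFNO3.
M = 10×12.011 + 1×35.45 + 1×18.998 + 5×1.008 + 1×14.007 + 3×15.999 = 241.60 g/mol.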